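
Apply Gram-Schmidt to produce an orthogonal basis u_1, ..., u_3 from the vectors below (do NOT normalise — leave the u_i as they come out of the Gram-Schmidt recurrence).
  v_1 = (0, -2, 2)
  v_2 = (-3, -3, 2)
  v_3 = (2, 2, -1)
Orthogonal basis:
  u_1 = (0, -2, 2)
  u_2 = (-3, -1/2, -1/2)
  u_3 = (-1/19, 3/19, 3/19)

Apply the Gram-Schmidt recurrence
  u_1 = v_1
  u_i = v_i − Σ_{j<i} ((v_i · u_j) / (u_j · u_j)) · u_j.

Step by step this gives:
  u_1 = (0, -2, 2)
  u_2 = (-3, -1/2, -1/2)
  u_3 = (-1/19, 3/19, 3/19)

Orthogonality check:
  u_2 · u_1 = 0 (should be 0)
  u_3 · u_1 = 0 (should be 0)
  u_3 · u_2 = 0 (should be 0)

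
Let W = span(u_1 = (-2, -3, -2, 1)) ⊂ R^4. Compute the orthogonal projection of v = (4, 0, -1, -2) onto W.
proj_W(v) = (8/9, 4/3, 8/9, -4/9)

Set up U = [u_1 | ... | u_1] ∈ R^(4×1). The projector onto W = col(U) is P = U (U^T U)^(-1) U^T.
Compute U^T U =
  [18],
and U^T v = (-8).
Solve U^T U · c = U^T v for the coefficients: c = (-4/9). The projection is proj_W(v) = U c.
Check: (v - proj_W(v)) · u_1 = 0  (should be 0).
Result: proj_W(v) = (8/9, 4/3, 8/9, -4/9).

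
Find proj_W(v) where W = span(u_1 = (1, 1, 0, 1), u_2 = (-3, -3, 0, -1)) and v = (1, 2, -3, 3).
proj_W(v) = (3/2, 3/2, 0, 3)

Set up U = [u_1 | ... | u_2] ∈ R^(4×2). The projector onto W = col(U) is P = U (U^T U)^(-1) U^T.
Compute U^T U =
  [3, -7]
  [-7, 19],
and U^T v = (6, -12).
Solve U^T U · c = U^T v for the coefficients: c = (15/4, 3/4). The projection is proj_W(v) = U c.
Check: (v - proj_W(v)) · u_1 = 0  (should be 0).
Check: (v - proj_W(v)) · u_2 = 0  (should be 0).
Result: proj_W(v) = (3/2, 3/2, 0, 3).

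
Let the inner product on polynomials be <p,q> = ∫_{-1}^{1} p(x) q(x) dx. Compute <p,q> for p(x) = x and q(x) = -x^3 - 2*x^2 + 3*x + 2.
<p,q> = 8/5

Expand the product: p(x)·q(x) = -x^4 - 2*x^3 + 3*x^2 + 2*x.
∫_{-1}^{1} of each monomial x^k gives [2/(k+1) if k even, 0 if k odd]. Integrating term-by-term (or equivalently evaluating the antiderivative F(x) = -x^5/5 - x^4/2 + x^3 + x^2 at the endpoints):
  F(1) − F(−1) = 13/10 − (-3/10) = 8/5.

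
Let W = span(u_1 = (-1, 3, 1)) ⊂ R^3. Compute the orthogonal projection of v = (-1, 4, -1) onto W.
proj_W(v) = (-12/11, 36/11, 12/11)

Set up U = [u_1 | ... | u_1] ∈ R^(3×1). The projector onto W = col(U) is P = U (U^T U)^(-1) U^T.
Compute U^T U =
  [11],
and U^T v = (12).
Solve U^T U · c = U^T v for the coefficients: c = (12/11). The projection is proj_W(v) = U c.
Check: (v - proj_W(v)) · u_1 = 0  (should be 0).
Result: proj_W(v) = (-12/11, 36/11, 12/11).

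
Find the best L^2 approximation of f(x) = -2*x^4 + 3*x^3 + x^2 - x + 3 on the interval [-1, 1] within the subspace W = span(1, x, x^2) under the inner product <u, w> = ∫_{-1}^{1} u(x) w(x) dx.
g(x) = -5*x^2/7 + 4*x/5 + 111/35

The best approximation g ∈ W is the orthogonal projection of f onto W. Writing g = a_0 + a_1 x + a_2 x^2, the coefficients solve the normal equations G · a = b where
  G_{ij} = <φ_i, φ_j> and b_i = <f, φ_i>, with φ_0 = 1, φ_1 = x, φ_2 = x^2.
G =
  [2, 0, 2/3]
  [0, 2/3, 0]
  [2/3, 0, 2/5],
b = (88/15, 8/15, 64/35).
Solving gives a_0 = 111/35, a_1 = 4/5, a_2 = -5/7, so
  g(x) = -5*x^2/7 + 4*x/5 + 111/35.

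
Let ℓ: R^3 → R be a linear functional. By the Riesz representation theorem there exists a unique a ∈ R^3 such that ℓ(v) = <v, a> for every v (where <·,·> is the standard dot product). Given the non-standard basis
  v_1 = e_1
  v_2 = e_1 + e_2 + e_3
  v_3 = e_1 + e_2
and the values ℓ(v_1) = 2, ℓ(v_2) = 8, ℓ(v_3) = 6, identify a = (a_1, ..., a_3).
a = (2, 4, 2)

Write a = (a_1, ..., a_3) in the standard basis. For each basis vector v_i, ℓ(v_i) = <v_i, a> is a linear equation in the a_j's. Collect the n equations into a matrix system V a = ℓ, where row i of V is v_i (expressed in the standard basis). Since V is invertible (lower-triangular with 1s on the diagonal, up to permutation), solve by back-substitution:
  V =
[[1, 0, 0],
 [1, 1, 1],
 [1, 1, 0]]
  V a = (2, 8, 6)
Solving gives a = (2, 4, 2).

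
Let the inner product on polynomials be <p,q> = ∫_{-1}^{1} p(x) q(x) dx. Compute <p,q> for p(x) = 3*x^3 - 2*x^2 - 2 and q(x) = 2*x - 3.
<p,q> = 92/5

Expand the product: p(x)·q(x) = 6*x^4 - 13*x^3 + 6*x^2 - 4*x + 6.
∫_{-1}^{1} of each monomial x^k gives [2/(k+1) if k even, 0 if k odd]. Integrating term-by-term (or equivalently evaluating the antiderivative F(x) = 6*x^5/5 - 13*x^4/4 + 2*x^3 - 2*x^2 + 6*x at the endpoints):
  F(1) − F(−1) = 79/20 − (-289/20) = 92/5.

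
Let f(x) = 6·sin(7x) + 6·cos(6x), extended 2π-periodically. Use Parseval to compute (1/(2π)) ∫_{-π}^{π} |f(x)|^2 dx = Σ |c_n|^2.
Σ |c_n|^2 = 36

Expand |f|^2 and use orthogonality of {sin(nx), cos(mx)} on [-π, π]:
  ∫_{-π}^{π} sin(nx)^2 dx = π, ∫ cos(mx)^2 dx = π, and cross terms integrate to 0.
So ∫_{-π}^{π} f(x)^2 dx = 6^2 · π + 6^2 · π = (36 + 36)π.
Divide by 2π: (36 + 36)/2 = 36.
By Parseval, this equals Σ |c_n|^2.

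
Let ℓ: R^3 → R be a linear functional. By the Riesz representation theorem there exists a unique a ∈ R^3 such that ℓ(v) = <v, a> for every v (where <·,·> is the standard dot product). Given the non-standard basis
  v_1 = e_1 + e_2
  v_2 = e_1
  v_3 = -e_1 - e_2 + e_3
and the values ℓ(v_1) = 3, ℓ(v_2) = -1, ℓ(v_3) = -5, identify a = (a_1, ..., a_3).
a = (-1, 4, -2)

Write a = (a_1, ..., a_3) in the standard basis. For each basis vector v_i, ℓ(v_i) = <v_i, a> is a linear equation in the a_j's. Collect the n equations into a matrix system V a = ℓ, where row i of V is v_i (expressed in the standard basis). Since V is invertible (lower-triangular with 1s on the diagonal, up to permutation), solve by back-substitution:
  V =
[[1, 1, 0],
 [1, 0, 0],
 [-1, -1, 1]]
  V a = (3, -1, -5)
Solving gives a = (-1, 4, -2).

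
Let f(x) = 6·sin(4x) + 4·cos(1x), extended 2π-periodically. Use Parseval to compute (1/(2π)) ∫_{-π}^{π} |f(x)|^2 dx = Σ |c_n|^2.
Σ |c_n|^2 = 26

Expand |f|^2 and use orthogonality of {sin(nx), cos(mx)} on [-π, π]:
  ∫_{-π}^{π} sin(nx)^2 dx = π, ∫ cos(mx)^2 dx = π, and cross terms integrate to 0.
So ∫_{-π}^{π} f(x)^2 dx = 6^2 · π + 4^2 · π = (36 + 16)π.
Divide by 2π: (36 + 16)/2 = 26.
By Parseval, this equals Σ |c_n|^2.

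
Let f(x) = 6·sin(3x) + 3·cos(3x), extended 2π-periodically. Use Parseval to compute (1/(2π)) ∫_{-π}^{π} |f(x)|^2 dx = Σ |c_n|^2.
Σ |c_n|^2 = 45/2

Expand |f|^2 and use orthogonality of {sin(nx), cos(mx)} on [-π, π]:
  ∫_{-π}^{π} sin(nx)^2 dx = π, ∫ cos(mx)^2 dx = π, and cross terms integrate to 0.
So ∫_{-π}^{π} f(x)^2 dx = 6^2 · π + 3^2 · π = (36 + 9)π.
Divide by 2π: (36 + 9)/2 = 45/2.
By Parseval, this equals Σ |c_n|^2.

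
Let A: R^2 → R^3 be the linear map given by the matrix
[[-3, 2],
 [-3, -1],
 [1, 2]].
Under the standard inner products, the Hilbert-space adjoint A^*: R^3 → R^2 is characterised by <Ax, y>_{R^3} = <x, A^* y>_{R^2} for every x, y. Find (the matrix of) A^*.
A^* = A^T =
[[-3, -3, 1],
 [2, -1, 2]]

For real matrices with standard dot products, the defining identity <Ax, y> = <x, A^* y> gives (Ax)^T y = x^T (A^*) y, i.e. x^T A^T y = x^T (A^*) y. Since this holds for all x, y, we must have A^* = A^T. Therefore
A^* =
[[-3, -3, 1],
 [2, -1, 2]].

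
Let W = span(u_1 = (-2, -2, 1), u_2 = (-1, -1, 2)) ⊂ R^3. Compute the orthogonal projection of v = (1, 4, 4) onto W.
proj_W(v) = (5/2, 5/2, 4)

Set up U = [u_1 | ... | u_2] ∈ R^(3×2). The projector onto W = col(U) is P = U (U^T U)^(-1) U^T.
Compute U^T U =
  [9, 6]
  [6, 6],
and U^T v = (-6, 3).
Solve U^T U · c = U^T v for the coefficients: c = (-3, 7/2). The projection is proj_W(v) = U c.
Check: (v - proj_W(v)) · u_1 = 0  (should be 0).
Check: (v - proj_W(v)) · u_2 = 0  (should be 0).
Result: proj_W(v) = (5/2, 5/2, 4).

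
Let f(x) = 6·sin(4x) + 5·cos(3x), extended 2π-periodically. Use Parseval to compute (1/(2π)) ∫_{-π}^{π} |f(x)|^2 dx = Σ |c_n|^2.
Σ |c_n|^2 = 61/2

Expand |f|^2 and use orthogonality of {sin(nx), cos(mx)} on [-π, π]:
  ∫_{-π}^{π} sin(nx)^2 dx = π, ∫ cos(mx)^2 dx = π, and cross terms integrate to 0.
So ∫_{-π}^{π} f(x)^2 dx = 6^2 · π + 5^2 · π = (36 + 25)π.
Divide by 2π: (36 + 25)/2 = 61/2.
By Parseval, this equals Σ |c_n|^2.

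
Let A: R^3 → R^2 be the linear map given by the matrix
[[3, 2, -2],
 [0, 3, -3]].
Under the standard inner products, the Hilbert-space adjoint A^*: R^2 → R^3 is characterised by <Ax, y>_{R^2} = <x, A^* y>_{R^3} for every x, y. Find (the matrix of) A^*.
A^* = A^T =
[[3, 0],
 [2, 3],
 [-2, -3]]

For real matrices with standard dot products, the defining identity <Ax, y> = <x, A^* y> gives (Ax)^T y = x^T (A^*) y, i.e. x^T A^T y = x^T (A^*) y. Since this holds for all x, y, we must have A^* = A^T. Therefore
A^* =
[[3, 0],
 [2, 3],
 [-2, -3]].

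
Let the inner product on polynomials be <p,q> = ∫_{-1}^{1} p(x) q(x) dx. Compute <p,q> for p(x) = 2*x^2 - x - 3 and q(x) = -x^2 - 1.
<p,q> = 88/15

Expand the product: p(x)·q(x) = -2*x^4 + x^3 + x^2 + x + 3.
∫_{-1}^{1} of each monomial x^k gives [2/(k+1) if k even, 0 if k odd]. Integrating term-by-term (or equivalently evaluating the antiderivative F(x) = -2*x^5/5 + x^4/4 + x^3/3 + x^2/2 + 3*x at the endpoints):
  F(1) − F(−1) = 221/60 − (-131/60) = 88/15.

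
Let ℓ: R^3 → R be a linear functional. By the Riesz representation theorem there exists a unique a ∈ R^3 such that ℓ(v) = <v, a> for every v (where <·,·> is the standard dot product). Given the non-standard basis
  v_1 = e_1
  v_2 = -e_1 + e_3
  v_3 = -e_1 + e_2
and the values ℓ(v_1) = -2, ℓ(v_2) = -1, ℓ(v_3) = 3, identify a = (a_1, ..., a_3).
a = (-2, 1, -3)

Write a = (a_1, ..., a_3) in the standard basis. For each basis vector v_i, ℓ(v_i) = <v_i, a> is a linear equation in the a_j's. Collect the n equations into a matrix system V a = ℓ, where row i of V is v_i (expressed in the standard basis). Since V is invertible (lower-triangular with 1s on the diagonal, up to permutation), solve by back-substitution:
  V =
[[1, 0, 0],
 [-1, 0, 1],
 [-1, 1, 0]]
  V a = (-2, -1, 3)
Solving gives a = (-2, 1, -3).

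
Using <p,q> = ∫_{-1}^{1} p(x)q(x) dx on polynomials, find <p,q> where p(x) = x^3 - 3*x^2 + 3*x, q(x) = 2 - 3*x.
<p,q> = -56/5

Expand the product: p(x)·q(x) = -3*x^4 + 11*x^3 - 15*x^2 + 6*x.
∫_{-1}^{1} of each monomial x^k gives [2/(k+1) if k even, 0 if k odd]. Integrating term-by-term (or equivalently evaluating the antiderivative F(x) = -3*x^5/5 + 11*x^4/4 - 5*x^3 + 3*x^2 at the endpoints):
  F(1) − F(−1) = 3/20 − (227/20) = -56/5.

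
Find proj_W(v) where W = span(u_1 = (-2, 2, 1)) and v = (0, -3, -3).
proj_W(v) = (2, -2, -1)

Set up U = [u_1 | ... | u_1] ∈ R^(3×1). The projector onto W = col(U) is P = U (U^T U)^(-1) U^T.
Compute U^T U =
  [9],
and U^T v = (-9).
Solve U^T U · c = U^T v for the coefficients: c = (-1). The projection is proj_W(v) = U c.
Check: (v - proj_W(v)) · u_1 = 0  (should be 0).
Result: proj_W(v) = (2, -2, -1).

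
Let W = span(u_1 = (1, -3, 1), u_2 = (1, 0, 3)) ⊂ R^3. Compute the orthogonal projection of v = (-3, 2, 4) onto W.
proj_W(v) = (33/94, 129/47, 271/94)

Set up U = [u_1 | ... | u_2] ∈ R^(3×2). The projector onto W = col(U) is P = U (U^T U)^(-1) U^T.
Compute U^T U =
  [11, 4]
  [4, 10],
and U^T v = (-5, 9).
Solve U^T U · c = U^T v for the coefficients: c = (-43/47, 119/94). The projection is proj_W(v) = U c.
Check: (v - proj_W(v)) · u_1 = 0  (should be 0).
Check: (v - proj_W(v)) · u_2 = 0  (should be 0).
Result: proj_W(v) = (33/94, 129/47, 271/94).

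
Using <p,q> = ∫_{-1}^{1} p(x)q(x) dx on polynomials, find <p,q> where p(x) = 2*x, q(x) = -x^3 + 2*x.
<p,q> = 28/15

Expand the product: p(x)·q(x) = -2*x^4 + 4*x^2.
∫_{-1}^{1} of each monomial x^k gives [2/(k+1) if k even, 0 if k odd]. Integrating term-by-term (or equivalently evaluating the antiderivative F(x) = -2*x^5/5 + 4*x^3/3 at the endpoints):
  F(1) − F(−1) = 14/15 − (-14/15) = 28/15.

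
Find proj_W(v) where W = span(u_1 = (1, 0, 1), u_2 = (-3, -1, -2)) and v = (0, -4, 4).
proj_W(v) = (0, -4, 4)

Set up U = [u_1 | ... | u_2] ∈ R^(3×2). The projector onto W = col(U) is P = U (U^T U)^(-1) U^T.
Compute U^T U =
  [2, -5]
  [-5, 14],
and U^T v = (4, -4).
Solve U^T U · c = U^T v for the coefficients: c = (12, 4). The projection is proj_W(v) = U c.
Check: (v - proj_W(v)) · u_1 = 0  (should be 0).
Check: (v - proj_W(v)) · u_2 = 0  (should be 0).
Result: proj_W(v) = (0, -4, 4).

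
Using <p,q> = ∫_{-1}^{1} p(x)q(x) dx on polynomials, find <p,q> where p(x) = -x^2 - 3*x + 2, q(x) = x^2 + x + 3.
<p,q> = 134/15

Expand the product: p(x)·q(x) = -x^4 - 4*x^3 - 4*x^2 - 7*x + 6.
∫_{-1}^{1} of each monomial x^k gives [2/(k+1) if k even, 0 if k odd]. Integrating term-by-term (or equivalently evaluating the antiderivative F(x) = -x^5/5 - x^4 - 4*x^3/3 - 7*x^2/2 + 6*x at the endpoints):
  F(1) − F(−1) = -1/30 − (-269/30) = 134/15.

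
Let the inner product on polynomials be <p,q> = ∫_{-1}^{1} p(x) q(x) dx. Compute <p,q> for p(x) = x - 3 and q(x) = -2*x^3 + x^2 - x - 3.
<p,q> = 218/15

Expand the product: p(x)·q(x) = -2*x^4 + 7*x^3 - 4*x^2 + 9.
∫_{-1}^{1} of each monomial x^k gives [2/(k+1) if k even, 0 if k odd]. Integrating term-by-term (or equivalently evaluating the antiderivative F(x) = -2*x^5/5 + 7*x^4/4 - 4*x^3/3 + 9*x at the endpoints):
  F(1) − F(−1) = 541/60 − (-331/60) = 218/15.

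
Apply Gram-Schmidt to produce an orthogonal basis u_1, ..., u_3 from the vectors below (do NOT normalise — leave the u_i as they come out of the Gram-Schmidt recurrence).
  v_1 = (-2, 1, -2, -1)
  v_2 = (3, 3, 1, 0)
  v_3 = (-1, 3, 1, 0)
Orthogonal basis:
  u_1 = (-2, 1, -2, -1)
  u_2 = (2, 7/2, 0, -1/2)
  u_3 = (-236/165, 148/165, 8/5, 92/165)

Apply the Gram-Schmidt recurrence
  u_1 = v_1
  u_i = v_i − Σ_{j<i} ((v_i · u_j) / (u_j · u_j)) · u_j.

Step by step this gives:
  u_1 = (-2, 1, -2, -1)
  u_2 = (2, 7/2, 0, -1/2)
  u_3 = (-236/165, 148/165, 8/5, 92/165)

Orthogonality check:
  u_2 · u_1 = 0 (should be 0)
  u_3 · u_1 = 0 (should be 0)
  u_3 · u_2 = 0 (should be 0)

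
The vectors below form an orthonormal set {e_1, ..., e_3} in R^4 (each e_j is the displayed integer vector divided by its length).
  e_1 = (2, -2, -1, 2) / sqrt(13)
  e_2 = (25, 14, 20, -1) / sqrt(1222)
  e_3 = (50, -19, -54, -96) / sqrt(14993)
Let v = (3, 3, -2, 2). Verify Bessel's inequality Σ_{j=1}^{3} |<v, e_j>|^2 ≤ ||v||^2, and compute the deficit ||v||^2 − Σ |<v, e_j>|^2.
Σ |<v, e_j>|^2 = 4707/638; ||v||^2 = 26; deficit = 12500*2**(67/165)*3**(13/33)*5**(53/55)*7**(27/55)/16807

Write each e_j = u_j / sqrt(<u_j, u_j>) where u_j is the displayed integer vector. Then <v, e_j> = <v, u_j> / sqrt(<u_j, u_j>), so |<v, e_j>|^2 = <v, u_j>^2 / <u_j, u_j>.
Coefficients: <v, e_1> = 6/sqrt(13), <v, e_2> = 75/sqrt(1222), <v, e_3> = 9/sqrt(14993).
Square and sum: Σ |<v, e_j>|^2 = 4707/638.
Compute ||v||^2 = v·v = 26.
Deficit = 26 − 4707/638 = 12500*2**(67/165)*3**(13/33)*5**(53/55)*7**(27/55)/16807 ≥ 0, confirming Bessel's inequality. (The deficit equals ||v − Σ <v,e_j> e_j||^2, the squared distance from v to span{e_j}.)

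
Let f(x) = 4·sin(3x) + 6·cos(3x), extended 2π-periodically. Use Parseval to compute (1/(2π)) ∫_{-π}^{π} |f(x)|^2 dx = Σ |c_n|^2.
Σ |c_n|^2 = 26

Expand |f|^2 and use orthogonality of {sin(nx), cos(mx)} on [-π, π]:
  ∫_{-π}^{π} sin(nx)^2 dx = π, ∫ cos(mx)^2 dx = π, and cross terms integrate to 0.
So ∫_{-π}^{π} f(x)^2 dx = 4^2 · π + 6^2 · π = (16 + 36)π.
Divide by 2π: (16 + 36)/2 = 26.
By Parseval, this equals Σ |c_n|^2.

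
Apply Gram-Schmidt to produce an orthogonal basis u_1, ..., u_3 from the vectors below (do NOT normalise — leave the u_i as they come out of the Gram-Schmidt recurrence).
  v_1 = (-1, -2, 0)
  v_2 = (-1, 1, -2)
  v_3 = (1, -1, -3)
Orthogonal basis:
  u_1 = (-1, -2, 0)
  u_2 = (-6/5, 3/5, -2)
  u_3 = (60/29, -30/29, -45/29)

Apply the Gram-Schmidt recurrence
  u_1 = v_1
  u_i = v_i − Σ_{j<i} ((v_i · u_j) / (u_j · u_j)) · u_j.

Step by step this gives:
  u_1 = (-1, -2, 0)
  u_2 = (-6/5, 3/5, -2)
  u_3 = (60/29, -30/29, -45/29)

Orthogonality check:
  u_2 · u_1 = 0 (should be 0)
  u_3 · u_1 = 0 (should be 0)
  u_3 · u_2 = 0 (should be 0)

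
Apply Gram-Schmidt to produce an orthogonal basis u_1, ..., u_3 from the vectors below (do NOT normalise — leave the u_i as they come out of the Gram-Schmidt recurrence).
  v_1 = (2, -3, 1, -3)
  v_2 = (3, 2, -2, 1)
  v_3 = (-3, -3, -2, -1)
Orthogonal basis:
  u_1 = (2, -3, 1, -3)
  u_2 = (79/23, 31/23, -41/23, 8/23)
  u_3 = (-423/389, -619/389, -1302/389, -97/389)

Apply the Gram-Schmidt recurrence
  u_1 = v_1
  u_i = v_i − Σ_{j<i} ((v_i · u_j) / (u_j · u_j)) · u_j.

Step by step this gives:
  u_1 = (2, -3, 1, -3)
  u_2 = (79/23, 31/23, -41/23, 8/23)
  u_3 = (-423/389, -619/389, -1302/389, -97/389)

Orthogonality check:
  u_2 · u_1 = 0 (should be 0)
  u_3 · u_1 = 0 (should be 0)
  u_3 · u_2 = 0 (should be 0)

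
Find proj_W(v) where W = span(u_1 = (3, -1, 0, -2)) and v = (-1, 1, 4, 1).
proj_W(v) = (-9/7, 3/7, 0, 6/7)

Set up U = [u_1 | ... | u_1] ∈ R^(4×1). The projector onto W = col(U) is P = U (U^T U)^(-1) U^T.
Compute U^T U =
  [14],
and U^T v = (-6).
Solve U^T U · c = U^T v for the coefficients: c = (-3/7). The projection is proj_W(v) = U c.
Check: (v - proj_W(v)) · u_1 = 0  (should be 0).
Result: proj_W(v) = (-9/7, 3/7, 0, 6/7).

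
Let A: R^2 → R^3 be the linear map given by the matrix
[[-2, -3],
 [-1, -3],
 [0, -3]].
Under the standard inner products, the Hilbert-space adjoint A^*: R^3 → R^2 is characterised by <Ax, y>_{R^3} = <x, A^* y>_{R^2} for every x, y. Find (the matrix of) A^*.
A^* = A^T =
[[-2, -1, 0],
 [-3, -3, -3]]

For real matrices with standard dot products, the defining identity <Ax, y> = <x, A^* y> gives (Ax)^T y = x^T (A^*) y, i.e. x^T A^T y = x^T (A^*) y. Since this holds for all x, y, we must have A^* = A^T. Therefore
A^* =
[[-2, -1, 0],
 [-3, -3, -3]].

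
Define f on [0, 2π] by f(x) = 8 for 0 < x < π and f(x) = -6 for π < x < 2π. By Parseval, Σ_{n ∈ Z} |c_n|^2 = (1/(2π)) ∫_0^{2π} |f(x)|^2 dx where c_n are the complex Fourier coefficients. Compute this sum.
Σ |c_n|^2 = 50

Parseval equates the L^2 energy of f (normalised by 1/(2π)) with the ℓ^2 sum of its Fourier coefficients: (1/(2π)) ∫_0^{2π} |f|^2 = Σ |c_n|^2.
Compute the left side: (1/(2π)) [∫_0^π 8^2 dx + ∫_π^{2π} (-6)^2 dx] = (1/(2π)) · (64π + 36π) = (64 + 36)/2 = 50.
So Σ_{n ∈ Z} |c_n|^2 = 50.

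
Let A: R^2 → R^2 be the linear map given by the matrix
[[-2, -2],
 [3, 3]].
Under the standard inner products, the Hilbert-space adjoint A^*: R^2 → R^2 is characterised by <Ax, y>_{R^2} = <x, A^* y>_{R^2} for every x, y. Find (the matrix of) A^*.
A^* = A^T =
[[-2, 3],
 [-2, 3]]

For real matrices with standard dot products, the defining identity <Ax, y> = <x, A^* y> gives (Ax)^T y = x^T (A^*) y, i.e. x^T A^T y = x^T (A^*) y. Since this holds for all x, y, we must have A^* = A^T. Therefore
A^* =
[[-2, 3],
 [-2, 3]].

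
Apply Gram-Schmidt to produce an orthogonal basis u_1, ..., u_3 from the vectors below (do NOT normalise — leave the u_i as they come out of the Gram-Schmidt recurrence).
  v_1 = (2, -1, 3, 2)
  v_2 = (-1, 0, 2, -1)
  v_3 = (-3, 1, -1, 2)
Orthogonal basis:
  u_1 = (2, -1, 3, 2)
  u_2 = (-11/9, 1/9, 5/3, -11/9)
  u_3 = (-125/52, 35/52, 5/52, 135/52)

Apply the Gram-Schmidt recurrence
  u_1 = v_1
  u_i = v_i − Σ_{j<i} ((v_i · u_j) / (u_j · u_j)) · u_j.

Step by step this gives:
  u_1 = (2, -1, 3, 2)
  u_2 = (-11/9, 1/9, 5/3, -11/9)
  u_3 = (-125/52, 35/52, 5/52, 135/52)

Orthogonality check:
  u_2 · u_1 = 0 (should be 0)
  u_3 · u_1 = 0 (should be 0)
  u_3 · u_2 = 0 (should be 0)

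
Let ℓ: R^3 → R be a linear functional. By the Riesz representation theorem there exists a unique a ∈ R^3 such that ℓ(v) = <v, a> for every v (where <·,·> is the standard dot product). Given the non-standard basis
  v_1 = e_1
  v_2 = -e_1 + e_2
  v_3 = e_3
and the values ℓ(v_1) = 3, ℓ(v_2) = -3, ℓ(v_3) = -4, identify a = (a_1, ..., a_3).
a = (3, 0, -4)

Write a = (a_1, ..., a_3) in the standard basis. For each basis vector v_i, ℓ(v_i) = <v_i, a> is a linear equation in the a_j's. Collect the n equations into a matrix system V a = ℓ, where row i of V is v_i (expressed in the standard basis). Since V is invertible (lower-triangular with 1s on the diagonal, up to permutation), solve by back-substitution:
  V =
[[1, 0, 0],
 [-1, 1, 0],
 [0, 0, 1]]
  V a = (3, -3, -4)
Solving gives a = (3, 0, -4).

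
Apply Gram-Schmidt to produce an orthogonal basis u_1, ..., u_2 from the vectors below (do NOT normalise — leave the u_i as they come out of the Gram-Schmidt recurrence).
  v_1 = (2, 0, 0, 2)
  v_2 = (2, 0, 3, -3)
Orthogonal basis:
  u_1 = (2, 0, 0, 2)
  u_2 = (5/2, 0, 3, -5/2)

Apply the Gram-Schmidt recurrence
  u_1 = v_1
  u_i = v_i − Σ_{j<i} ((v_i · u_j) / (u_j · u_j)) · u_j.

Step by step this gives:
  u_1 = (2, 0, 0, 2)
  u_2 = (5/2, 0, 3, -5/2)

Orthogonality check:
  u_2 · u_1 = 0 (should be 0)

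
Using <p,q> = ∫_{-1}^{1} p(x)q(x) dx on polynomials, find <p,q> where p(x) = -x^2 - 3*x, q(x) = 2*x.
<p,q> = -4

Expand the product: p(x)·q(x) = -2*x^3 - 6*x^2.
∫_{-1}^{1} of each monomial x^k gives [2/(k+1) if k even, 0 if k odd]. Integrating term-by-term (or equivalently evaluating the antiderivative F(x) = -x^4/2 - 2*x^3 at the endpoints):
  F(1) − F(−1) = -5/2 − (3/2) = -4.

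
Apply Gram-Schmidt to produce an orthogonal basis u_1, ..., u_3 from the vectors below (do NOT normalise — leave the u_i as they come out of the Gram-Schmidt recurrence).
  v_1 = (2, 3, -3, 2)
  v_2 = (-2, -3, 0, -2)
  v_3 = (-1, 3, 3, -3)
Orthogonal basis:
  u_1 = (2, 3, -3, 2)
  u_2 = (-9/13, -27/26, -51/26, -9/13)
  u_3 = (-19/17, 48/17, 0, -53/17)

Apply the Gram-Schmidt recurrence
  u_1 = v_1
  u_i = v_i − Σ_{j<i} ((v_i · u_j) / (u_j · u_j)) · u_j.

Step by step this gives:
  u_1 = (2, 3, -3, 2)
  u_2 = (-9/13, -27/26, -51/26, -9/13)
  u_3 = (-19/17, 48/17, 0, -53/17)

Orthogonality check:
  u_2 · u_1 = 0 (should be 0)
  u_3 · u_1 = 0 (should be 0)
  u_3 · u_2 = 0 (should be 0)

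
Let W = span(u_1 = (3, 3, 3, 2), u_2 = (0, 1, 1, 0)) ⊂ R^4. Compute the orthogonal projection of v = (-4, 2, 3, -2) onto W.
proj_W(v) = (-48/13, 5/2, 5/2, -32/13)

Set up U = [u_1 | ... | u_2] ∈ R^(4×2). The projector onto W = col(U) is P = U (U^T U)^(-1) U^T.
Compute U^T U =
  [31, 6]
  [6, 2],
and U^T v = (-1, 5).
Solve U^T U · c = U^T v for the coefficients: c = (-16/13, 161/26). The projection is proj_W(v) = U c.
Check: (v - proj_W(v)) · u_1 = 0  (should be 0).
Check: (v - proj_W(v)) · u_2 = 0  (should be 0).
Result: proj_W(v) = (-48/13, 5/2, 5/2, -32/13).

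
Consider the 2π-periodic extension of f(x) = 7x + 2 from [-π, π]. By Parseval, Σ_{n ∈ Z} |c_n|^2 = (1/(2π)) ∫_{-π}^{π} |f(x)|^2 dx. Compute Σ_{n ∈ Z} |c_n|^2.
Σ |c_n|^2 = 49π^2/3 + 4

Expand and integrate term by term over [-π, π]:
  ∫ (7x)^2 dx = 49·(2π^3/3); ∫ 2·7·(2)·x dx = 0 (odd integrand); ∫ 2^2 dx = 4·2π.
So (1/(2π)) ∫_{-π}^{π} (7x + 2)^2 dx = 49π^2/3 + 4 = 49π^2/3 + 4.
Parseval ⇒ Σ |c_n|^2 = 49π^2/3 + 4.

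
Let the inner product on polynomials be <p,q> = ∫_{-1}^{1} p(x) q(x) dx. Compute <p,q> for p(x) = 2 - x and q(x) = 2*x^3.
<p,q> = -4/5

Expand the product: p(x)·q(x) = -2*x^4 + 4*x^3.
∫_{-1}^{1} of each monomial x^k gives [2/(k+1) if k even, 0 if k odd]. Integrating term-by-term (or equivalently evaluating the antiderivative F(x) = -2*x^5/5 + x^4 at the endpoints):
  F(1) − F(−1) = 3/5 − (7/5) = -4/5.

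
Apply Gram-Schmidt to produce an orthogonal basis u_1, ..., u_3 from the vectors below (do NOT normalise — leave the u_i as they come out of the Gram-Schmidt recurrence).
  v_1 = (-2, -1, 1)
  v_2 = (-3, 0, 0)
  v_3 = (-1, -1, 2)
Orthogonal basis:
  u_1 = (-2, -1, 1)
  u_2 = (-1, 1, -1)
  u_3 = (0, 1/2, 1/2)

Apply the Gram-Schmidt recurrence
  u_1 = v_1
  u_i = v_i − Σ_{j<i} ((v_i · u_j) / (u_j · u_j)) · u_j.

Step by step this gives:
  u_1 = (-2, -1, 1)
  u_2 = (-1, 1, -1)
  u_3 = (0, 1/2, 1/2)

Orthogonality check:
  u_2 · u_1 = 0 (should be 0)
  u_3 · u_1 = 0 (should be 0)
  u_3 · u_2 = 0 (should be 0)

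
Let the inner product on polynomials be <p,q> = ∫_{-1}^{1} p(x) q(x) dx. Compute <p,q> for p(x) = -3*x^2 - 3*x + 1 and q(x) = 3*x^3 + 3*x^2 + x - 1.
<p,q> = -36/5

Expand the product: p(x)·q(x) = -9*x^5 - 18*x^4 - 9*x^3 + 3*x^2 + 4*x - 1.
∫_{-1}^{1} of each monomial x^k gives [2/(k+1) if k even, 0 if k odd]. Integrating term-by-term (or equivalently evaluating the antiderivative F(x) = -3*x^6/2 - 18*x^5/5 - 9*x^4/4 + x^3 + 2*x^2 - x at the endpoints):
  F(1) − F(−1) = -107/20 − (37/20) = -36/5.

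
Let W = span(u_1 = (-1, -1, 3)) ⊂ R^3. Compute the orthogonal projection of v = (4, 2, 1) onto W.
proj_W(v) = (3/11, 3/11, -9/11)

Set up U = [u_1 | ... | u_1] ∈ R^(3×1). The projector onto W = col(U) is P = U (U^T U)^(-1) U^T.
Compute U^T U =
  [11],
and U^T v = (-3).
Solve U^T U · c = U^T v for the coefficients: c = (-3/11). The projection is proj_W(v) = U c.
Check: (v - proj_W(v)) · u_1 = 0  (should be 0).
Result: proj_W(v) = (3/11, 3/11, -9/11).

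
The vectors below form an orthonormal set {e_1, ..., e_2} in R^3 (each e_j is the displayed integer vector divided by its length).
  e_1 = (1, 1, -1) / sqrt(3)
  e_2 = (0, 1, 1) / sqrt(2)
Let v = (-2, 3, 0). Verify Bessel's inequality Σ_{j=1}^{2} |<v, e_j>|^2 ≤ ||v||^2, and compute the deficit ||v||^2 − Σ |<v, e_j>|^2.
Σ |<v, e_j>|^2 = 29/6; ||v||^2 = 13; deficit = 49/6

Write each e_j = u_j / sqrt(<u_j, u_j>) where u_j is the displayed integer vector. Then <v, e_j> = <v, u_j> / sqrt(<u_j, u_j>), so |<v, e_j>|^2 = <v, u_j>^2 / <u_j, u_j>.
Coefficients: <v, e_1> = 1/sqrt(3), <v, e_2> = 3/sqrt(2).
Square and sum: Σ |<v, e_j>|^2 = 29/6.
Compute ||v||^2 = v·v = 13.
Deficit = 13 − 29/6 = 49/6 ≥ 0, confirming Bessel's inequality. (The deficit equals ||v − Σ <v,e_j> e_j||^2, the squared distance from v to span{e_j}.)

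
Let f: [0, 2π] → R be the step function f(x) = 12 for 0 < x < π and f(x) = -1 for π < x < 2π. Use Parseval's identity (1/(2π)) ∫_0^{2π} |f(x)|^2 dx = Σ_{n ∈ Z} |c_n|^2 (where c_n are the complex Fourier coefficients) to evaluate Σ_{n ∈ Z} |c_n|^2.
Σ |c_n|^2 = 145/2

Parseval equates the L^2 energy of f (normalised by 1/(2π)) with the ℓ^2 sum of its Fourier coefficients: (1/(2π)) ∫_0^{2π} |f|^2 = Σ |c_n|^2.
Compute the left side: (1/(2π)) [∫_0^π 12^2 dx + ∫_π^{2π} (-1)^2 dx] = (1/(2π)) · (144π + 1π) = (144 + 1)/2 = 145/2.
So Σ_{n ∈ Z} |c_n|^2 = 145/2.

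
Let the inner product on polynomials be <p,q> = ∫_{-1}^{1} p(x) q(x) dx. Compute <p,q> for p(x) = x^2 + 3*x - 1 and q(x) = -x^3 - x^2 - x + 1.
<p,q> = -64/15

Expand the product: p(x)·q(x) = -x^5 - 4*x^4 - 3*x^3 - x^2 + 4*x - 1.
∫_{-1}^{1} of each monomial x^k gives [2/(k+1) if k even, 0 if k odd]. Integrating term-by-term (or equivalently evaluating the antiderivative F(x) = -x^6/6 - 4*x^5/5 - 3*x^4/4 - x^3/3 + 2*x^2 - x at the endpoints):
  F(1) − F(−1) = -21/20 − (193/60) = -64/15.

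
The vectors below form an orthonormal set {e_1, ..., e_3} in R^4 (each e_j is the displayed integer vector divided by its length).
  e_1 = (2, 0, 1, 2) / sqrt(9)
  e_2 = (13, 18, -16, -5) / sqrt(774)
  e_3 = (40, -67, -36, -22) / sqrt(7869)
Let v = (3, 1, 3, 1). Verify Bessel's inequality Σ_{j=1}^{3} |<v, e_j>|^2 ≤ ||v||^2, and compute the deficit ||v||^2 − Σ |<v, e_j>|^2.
Σ |<v, e_j>|^2 = 2602/183; ||v||^2 = 20; deficit = 1058/183

Write each e_j = u_j / sqrt(<u_j, u_j>) where u_j is the displayed integer vector. Then <v, e_j> = <v, u_j> / sqrt(<u_j, u_j>), so |<v, e_j>|^2 = <v, u_j>^2 / <u_j, u_j>.
Coefficients: <v, e_1> = 11/sqrt(9), <v, e_2> = 4/sqrt(774), <v, e_3> = -77/sqrt(7869).
Square and sum: Σ |<v, e_j>|^2 = 2602/183.
Compute ||v||^2 = v·v = 20.
Deficit = 20 − 2602/183 = 1058/183 ≥ 0, confirming Bessel's inequality. (The deficit equals ||v − Σ <v,e_j> e_j||^2, the squared distance from v to span{e_j}.)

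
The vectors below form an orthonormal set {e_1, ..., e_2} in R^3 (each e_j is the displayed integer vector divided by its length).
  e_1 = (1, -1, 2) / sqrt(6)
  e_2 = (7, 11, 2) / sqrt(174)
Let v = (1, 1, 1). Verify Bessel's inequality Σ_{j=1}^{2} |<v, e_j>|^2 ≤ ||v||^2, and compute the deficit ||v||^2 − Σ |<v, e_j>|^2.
Σ |<v, e_j>|^2 = 86/29; ||v||^2 = 3; deficit = 1/29

Write each e_j = u_j / sqrt(<u_j, u_j>) where u_j is the displayed integer vector. Then <v, e_j> = <v, u_j> / sqrt(<u_j, u_j>), so |<v, e_j>|^2 = <v, u_j>^2 / <u_j, u_j>.
Coefficients: <v, e_1> = 2/sqrt(6), <v, e_2> = 20/sqrt(174).
Square and sum: Σ |<v, e_j>|^2 = 86/29.
Compute ||v||^2 = v·v = 3.
Deficit = 3 − 86/29 = 1/29 ≥ 0, confirming Bessel's inequality. (The deficit equals ||v − Σ <v,e_j> e_j||^2, the squared distance from v to span{e_j}.)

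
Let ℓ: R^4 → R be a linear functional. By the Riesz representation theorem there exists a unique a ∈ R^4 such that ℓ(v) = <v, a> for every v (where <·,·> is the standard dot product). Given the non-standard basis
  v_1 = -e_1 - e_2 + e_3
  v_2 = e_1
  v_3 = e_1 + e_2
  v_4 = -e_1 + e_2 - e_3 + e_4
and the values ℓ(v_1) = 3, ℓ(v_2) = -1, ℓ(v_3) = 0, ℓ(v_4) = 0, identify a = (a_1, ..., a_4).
a = (-1, 1, 3, 1)

Write a = (a_1, ..., a_4) in the standard basis. For each basis vector v_i, ℓ(v_i) = <v_i, a> is a linear equation in the a_j's. Collect the n equations into a matrix system V a = ℓ, where row i of V is v_i (expressed in the standard basis). Since V is invertible (lower-triangular with 1s on the diagonal, up to permutation), solve by back-substitution:
  V =
[[-1, -1, 1, 0],
 [1, 0, 0, 0],
 [1, 1, 0, 0],
 [-1, 1, -1, 1]]
  V a = (3, -1, 0, 0)
Solving gives a = (-1, 1, 3, 1).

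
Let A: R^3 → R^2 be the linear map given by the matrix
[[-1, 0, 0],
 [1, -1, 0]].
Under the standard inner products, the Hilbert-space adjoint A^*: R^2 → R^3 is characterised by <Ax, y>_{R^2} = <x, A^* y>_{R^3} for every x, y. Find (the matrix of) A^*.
A^* = A^T =
[[-1, 1],
 [0, -1],
 [0, 0]]

For real matrices with standard dot products, the defining identity <Ax, y> = <x, A^* y> gives (Ax)^T y = x^T (A^*) y, i.e. x^T A^T y = x^T (A^*) y. Since this holds for all x, y, we must have A^* = A^T. Therefore
A^* =
[[-1, 1],
 [0, -1],
 [0, 0]].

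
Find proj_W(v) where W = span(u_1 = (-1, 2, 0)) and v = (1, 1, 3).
proj_W(v) = (-1/5, 2/5, 0)

Set up U = [u_1 | ... | u_1] ∈ R^(3×1). The projector onto W = col(U) is P = U (U^T U)^(-1) U^T.
Compute U^T U =
  [5],
and U^T v = (1).
Solve U^T U · c = U^T v for the coefficients: c = (1/5). The projection is proj_W(v) = U c.
Check: (v - proj_W(v)) · u_1 = 0  (should be 0).
Result: proj_W(v) = (-1/5, 2/5, 0).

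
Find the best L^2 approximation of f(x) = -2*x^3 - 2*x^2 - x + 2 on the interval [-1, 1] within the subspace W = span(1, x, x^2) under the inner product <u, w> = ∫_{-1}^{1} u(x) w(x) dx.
g(x) = -2*x^2 - 11*x/5 + 2

The best approximation g ∈ W is the orthogonal projection of f onto W. Writing g = a_0 + a_1 x + a_2 x^2, the coefficients solve the normal equations G · a = b where
  G_{ij} = <φ_i, φ_j> and b_i = <f, φ_i>, with φ_0 = 1, φ_1 = x, φ_2 = x^2.
G =
  [2, 0, 2/3]
  [0, 2/3, 0]
  [2/3, 0, 2/5],
b = (8/3, -22/15, 8/15).
Solving gives a_0 = 2, a_1 = -11/5, a_2 = -2, so
  g(x) = -2*x^2 - 11*x/5 + 2.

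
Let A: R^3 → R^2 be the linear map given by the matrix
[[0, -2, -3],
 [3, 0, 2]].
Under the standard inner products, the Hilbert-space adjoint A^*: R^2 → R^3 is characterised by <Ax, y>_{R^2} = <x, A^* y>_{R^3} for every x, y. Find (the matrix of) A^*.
A^* = A^T =
[[0, 3],
 [-2, 0],
 [-3, 2]]

For real matrices with standard dot products, the defining identity <Ax, y> = <x, A^* y> gives (Ax)^T y = x^T (A^*) y, i.e. x^T A^T y = x^T (A^*) y. Since this holds for all x, y, we must have A^* = A^T. Therefore
A^* =
[[0, 3],
 [-2, 0],
 [-3, 2]].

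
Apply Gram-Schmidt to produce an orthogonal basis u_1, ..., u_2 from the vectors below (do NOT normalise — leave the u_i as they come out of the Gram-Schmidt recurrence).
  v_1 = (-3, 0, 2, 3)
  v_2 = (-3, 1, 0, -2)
Orthogonal basis:
  u_1 = (-3, 0, 2, 3)
  u_2 = (-57/22, 1, -3/11, -53/22)

Apply the Gram-Schmidt recurrence
  u_1 = v_1
  u_i = v_i − Σ_{j<i} ((v_i · u_j) / (u_j · u_j)) · u_j.

Step by step this gives:
  u_1 = (-3, 0, 2, 3)
  u_2 = (-57/22, 1, -3/11, -53/22)

Orthogonality check:
  u_2 · u_1 = 0 (should be 0)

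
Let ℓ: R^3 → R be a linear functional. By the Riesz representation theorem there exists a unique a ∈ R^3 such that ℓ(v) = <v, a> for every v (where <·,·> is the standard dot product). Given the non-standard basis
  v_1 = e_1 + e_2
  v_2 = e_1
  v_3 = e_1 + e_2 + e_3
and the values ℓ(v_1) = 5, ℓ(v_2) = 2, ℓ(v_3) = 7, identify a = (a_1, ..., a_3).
a = (2, 3, 2)

Write a = (a_1, ..., a_3) in the standard basis. For each basis vector v_i, ℓ(v_i) = <v_i, a> is a linear equation in the a_j's. Collect the n equations into a matrix system V a = ℓ, where row i of V is v_i (expressed in the standard basis). Since V is invertible (lower-triangular with 1s on the diagonal, up to permutation), solve by back-substitution:
  V =
[[1, 1, 0],
 [1, 0, 0],
 [1, 1, 1]]
  V a = (5, 2, 7)
Solving gives a = (2, 3, 2).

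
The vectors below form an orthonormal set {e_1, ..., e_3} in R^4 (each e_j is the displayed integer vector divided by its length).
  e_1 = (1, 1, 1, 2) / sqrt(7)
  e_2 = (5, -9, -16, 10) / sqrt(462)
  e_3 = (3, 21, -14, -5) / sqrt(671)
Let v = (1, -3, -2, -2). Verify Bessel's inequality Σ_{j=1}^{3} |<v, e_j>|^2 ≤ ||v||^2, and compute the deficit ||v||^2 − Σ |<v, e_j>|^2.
Σ |<v, e_j>|^2 = 2572/183; ||v||^2 = 18; deficit = 722/183

Write each e_j = u_j / sqrt(<u_j, u_j>) where u_j is the displayed integer vector. Then <v, e_j> = <v, u_j> / sqrt(<u_j, u_j>), so |<v, e_j>|^2 = <v, u_j>^2 / <u_j, u_j>.
Coefficients: <v, e_1> = -8/sqrt(7), <v, e_2> = 44/sqrt(462), <v, e_3> = -22/sqrt(671).
Square and sum: Σ |<v, e_j>|^2 = 2572/183.
Compute ||v||^2 = v·v = 18.
Deficit = 18 − 2572/183 = 722/183 ≥ 0, confirming Bessel's inequality. (The deficit equals ||v − Σ <v,e_j> e_j||^2, the squared distance from v to span{e_j}.)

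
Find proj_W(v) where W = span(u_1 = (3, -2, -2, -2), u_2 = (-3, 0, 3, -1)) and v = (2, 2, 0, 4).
proj_W(v) = (66/115, 244/115, -188/115, 388/115)

Set up U = [u_1 | ... | u_2] ∈ R^(4×2). The projector onto W = col(U) is P = U (U^T U)^(-1) U^T.
Compute U^T U =
  [21, -13]
  [-13, 19],
and U^T v = (-6, -10).
Solve U^T U · c = U^T v for the coefficients: c = (-122/115, -144/115). The projection is proj_W(v) = U c.
Check: (v - proj_W(v)) · u_1 = 0  (should be 0).
Check: (v - proj_W(v)) · u_2 = 0  (should be 0).
Result: proj_W(v) = (66/115, 244/115, -188/115, 388/115).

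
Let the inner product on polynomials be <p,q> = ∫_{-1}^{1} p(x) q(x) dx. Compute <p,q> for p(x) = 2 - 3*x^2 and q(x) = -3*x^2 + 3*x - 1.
<p,q> = -12/5

Expand the product: p(x)·q(x) = 9*x^4 - 9*x^3 - 3*x^2 + 6*x - 2.
∫_{-1}^{1} of each monomial x^k gives [2/(k+1) if k even, 0 if k odd]. Integrating term-by-term (or equivalently evaluating the antiderivative F(x) = 9*x^5/5 - 9*x^4/4 - x^3 + 3*x^2 - 2*x at the endpoints):
  F(1) − F(−1) = -9/20 − (39/20) = -12/5.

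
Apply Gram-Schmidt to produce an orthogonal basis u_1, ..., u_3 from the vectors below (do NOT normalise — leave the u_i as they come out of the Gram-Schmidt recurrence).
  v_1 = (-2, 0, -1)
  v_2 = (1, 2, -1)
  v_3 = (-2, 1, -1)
Orthogonal basis:
  u_1 = (-2, 0, -1)
  u_2 = (3/5, 2, -6/5)
  u_3 = (-6/29, 9/29, 12/29)

Apply the Gram-Schmidt recurrence
  u_1 = v_1
  u_i = v_i − Σ_{j<i} ((v_i · u_j) / (u_j · u_j)) · u_j.

Step by step this gives:
  u_1 = (-2, 0, -1)
  u_2 = (3/5, 2, -6/5)
  u_3 = (-6/29, 9/29, 12/29)

Orthogonality check:
  u_2 · u_1 = 0 (should be 0)
  u_3 · u_1 = 0 (should be 0)
  u_3 · u_2 = 0 (should be 0)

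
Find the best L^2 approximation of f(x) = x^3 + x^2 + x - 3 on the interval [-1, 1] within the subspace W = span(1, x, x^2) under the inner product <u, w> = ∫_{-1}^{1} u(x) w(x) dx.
g(x) = x^2 + 8*x/5 - 3

The best approximation g ∈ W is the orthogonal projection of f onto W. Writing g = a_0 + a_1 x + a_2 x^2, the coefficients solve the normal equations G · a = b where
  G_{ij} = <φ_i, φ_j> and b_i = <f, φ_i>, with φ_0 = 1, φ_1 = x, φ_2 = x^2.
G =
  [2, 0, 2/3]
  [0, 2/3, 0]
  [2/3, 0, 2/5],
b = (-16/3, 16/15, -8/5).
Solving gives a_0 = -3, a_1 = 8/5, a_2 = 1, so
  g(x) = x^2 + 8*x/5 - 3.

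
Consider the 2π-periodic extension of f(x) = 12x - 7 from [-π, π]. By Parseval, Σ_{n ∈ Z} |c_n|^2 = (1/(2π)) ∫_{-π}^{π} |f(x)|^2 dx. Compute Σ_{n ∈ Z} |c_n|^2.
Σ |c_n|^2 = 48π^2 + 49

Expand and integrate term by term over [-π, π]:
  ∫ (12x)^2 dx = 144·(2π^3/3); ∫ 2·12·(-7)·x dx = 0 (odd integrand); ∫ (-7)^2 dx = 49·2π.
So (1/(2π)) ∫_{-π}^{π} (12x - 7)^2 dx = 144π^2/3 + 49 = 48π^2 + 49.
Parseval ⇒ Σ |c_n|^2 = 48π^2 + 49.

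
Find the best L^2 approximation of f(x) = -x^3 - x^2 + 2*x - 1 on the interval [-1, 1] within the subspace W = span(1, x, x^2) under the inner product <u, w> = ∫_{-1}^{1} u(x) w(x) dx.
g(x) = -x^2 + 7*x/5 - 1

The best approximation g ∈ W is the orthogonal projection of f onto W. Writing g = a_0 + a_1 x + a_2 x^2, the coefficients solve the normal equations G · a = b where
  G_{ij} = <φ_i, φ_j> and b_i = <f, φ_i>, with φ_0 = 1, φ_1 = x, φ_2 = x^2.
G =
  [2, 0, 2/3]
  [0, 2/3, 0]
  [2/3, 0, 2/5],
b = (-8/3, 14/15, -16/15).
Solving gives a_0 = -1, a_1 = 7/5, a_2 = -1, so
  g(x) = -x^2 + 7*x/5 - 1.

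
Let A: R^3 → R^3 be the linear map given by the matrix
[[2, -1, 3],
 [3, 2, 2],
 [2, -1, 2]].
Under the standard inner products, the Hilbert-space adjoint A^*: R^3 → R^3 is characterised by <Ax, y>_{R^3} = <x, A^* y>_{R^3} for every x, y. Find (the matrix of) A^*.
A^* = A^T =
[[2, 3, 2],
 [-1, 2, -1],
 [3, 2, 2]]

For real matrices with standard dot products, the defining identity <Ax, y> = <x, A^* y> gives (Ax)^T y = x^T (A^*) y, i.e. x^T A^T y = x^T (A^*) y. Since this holds for all x, y, we must have A^* = A^T. Therefore
A^* =
[[2, 3, 2],
 [-1, 2, -1],
 [3, 2, 2]].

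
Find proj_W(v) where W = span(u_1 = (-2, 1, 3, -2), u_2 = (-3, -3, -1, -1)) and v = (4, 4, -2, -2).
proj_W(v) = (301/89, 241/89, 27/89, 127/89)

Set up U = [u_1 | ... | u_2] ∈ R^(4×2). The projector onto W = col(U) is P = U (U^T U)^(-1) U^T.
Compute U^T U =
  [18, 2]
  [2, 20],
and U^T v = (-6, -20).
Solve U^T U · c = U^T v for the coefficients: c = (-20/89, -87/89). The projection is proj_W(v) = U c.
Check: (v - proj_W(v)) · u_1 = 0  (should be 0).
Check: (v - proj_W(v)) · u_2 = 0  (should be 0).
Result: proj_W(v) = (301/89, 241/89, 27/89, 127/89).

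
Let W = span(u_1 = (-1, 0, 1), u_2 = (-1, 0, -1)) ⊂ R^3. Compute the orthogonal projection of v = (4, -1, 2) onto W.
proj_W(v) = (4, 0, 2)

Set up U = [u_1 | ... | u_2] ∈ R^(3×2). The projector onto W = col(U) is P = U (U^T U)^(-1) U^T.
Compute U^T U =
  [2, 0]
  [0, 2],
and U^T v = (-2, -6).
Solve U^T U · c = U^T v for the coefficients: c = (-1, -3). The projection is proj_W(v) = U c.
Check: (v - proj_W(v)) · u_1 = 0  (should be 0).
Check: (v - proj_W(v)) · u_2 = 0  (should be 0).
Result: proj_W(v) = (4, 0, 2).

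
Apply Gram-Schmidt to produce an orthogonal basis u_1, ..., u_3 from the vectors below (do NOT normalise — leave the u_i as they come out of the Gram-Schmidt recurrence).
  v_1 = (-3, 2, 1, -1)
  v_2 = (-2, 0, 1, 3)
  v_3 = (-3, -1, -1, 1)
Orthogonal basis:
  u_1 = (-3, 2, 1, -1)
  u_2 = (-6/5, -8/15, 11/15, 49/15)
  u_3 = (-134/97, -135/97, -166/97, -34/97)

Apply the Gram-Schmidt recurrence
  u_1 = v_1
  u_i = v_i − Σ_{j<i} ((v_i · u_j) / (u_j · u_j)) · u_j.

Step by step this gives:
  u_1 = (-3, 2, 1, -1)
  u_2 = (-6/5, -8/15, 11/15, 49/15)
  u_3 = (-134/97, -135/97, -166/97, -34/97)

Orthogonality check:
  u_2 · u_1 = 0 (should be 0)
  u_3 · u_1 = 0 (should be 0)
  u_3 · u_2 = 0 (should be 0)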